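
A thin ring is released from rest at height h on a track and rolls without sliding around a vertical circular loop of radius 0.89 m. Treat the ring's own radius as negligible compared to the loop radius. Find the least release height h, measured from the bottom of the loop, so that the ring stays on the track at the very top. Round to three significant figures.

h_min ≈ 2.67 m

For this body I = MR², i.e. k = I/(MR²) = 1.
At the top, contact is just lost when gravity alone supplies the centripetal force: Mg = Mv_top²/r, i.e. v_top² = gr.
With ω = v/R, the kinetic energy at speed v is ½(1+k)Mv² = Mv².
Energy conservation from release (height h) to the top (height 2r): Mgh = Mg(2r) + M·gr.
Thus h_min = 2r + (1+k)r/2 = r(2 + 2/2) = 0.89 × 3 ≈ 2.67 m.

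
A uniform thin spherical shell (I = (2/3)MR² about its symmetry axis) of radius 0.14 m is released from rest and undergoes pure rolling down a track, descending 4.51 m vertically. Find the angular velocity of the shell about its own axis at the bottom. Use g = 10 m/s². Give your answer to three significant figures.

ω ≈ 52.5 rad/s

The moment of inertia is (2/3)MR², giving k ≡ I/(MR²) = 2/3.
The rolling condition ω = v/R makes the rotational term ½I(v/R)² = ½kMv², so KE_total = ½(1+k)Mv² = (5/6)Mv².
Energy conservation Mgh = ½(1+k)Mv² gives v = √(2gh/(1+k)) = √(2 × 10 × 4.51 / 1.667) = 7.357 m/s.
Then ω = v/R = 7.357 / 0.14 ≈ 52.5 rad/s.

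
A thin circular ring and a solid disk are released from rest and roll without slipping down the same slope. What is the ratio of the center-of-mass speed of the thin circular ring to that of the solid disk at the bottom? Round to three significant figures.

v_ratio ≈ 0.866

Each satisfies Mgh = ½(1+k)Mv² with k = I/(MR²), so v ∝ 1/√(1+k).
For the thin circular ring k = 1; for the solid disk k = 0.5.
v₁/v₂ = √((1+k₂)/(1+k₁)) = √(1.5/2) ≈ 0.866.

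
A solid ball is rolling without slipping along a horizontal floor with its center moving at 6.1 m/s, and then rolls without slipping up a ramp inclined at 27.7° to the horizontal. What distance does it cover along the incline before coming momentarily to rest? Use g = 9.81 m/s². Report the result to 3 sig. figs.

d ≈ 5.71 m

The moment of inertia is (2/5)MR², giving k ≡ I/(MR²) = 0.4.
The rolling condition ω = v/R makes the rotational term ½I(v/R)² = ½kMv², so KE_total = ½(1+k)Mv² = (7/10)Mv².
Setting this equal to Mgh gives the vertical rise h = (1+k)v₀²/(2g) = 1.4×6.1²/(2×9.81) = 2.655 m.
The distance along the slope is d = h/sinθ = 2.655/sin27.7° ≈ 5.71 m.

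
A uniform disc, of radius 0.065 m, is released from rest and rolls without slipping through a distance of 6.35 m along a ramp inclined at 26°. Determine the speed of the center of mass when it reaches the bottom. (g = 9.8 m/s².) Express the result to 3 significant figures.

v ≈ 6.03 m/s

For this body I = (1/2)MR², i.e. k = I/(MR²) = 0.5.
Rolling without slipping gives ω = v/R, so the total kinetic energy is ½Mv² + ½Iω² = ½(1+k)Mv² = (3/4)Mv².
The vertical drop is h = L sinθ = 6.35 × sin26° = 2.784 m.
Energy conservation: Mgh = (3/4)Mv², so v = √(2gh/(1+k)) = √(2 × 9.8 × 2.784 / 1.5) ≈ 6.03 m/s.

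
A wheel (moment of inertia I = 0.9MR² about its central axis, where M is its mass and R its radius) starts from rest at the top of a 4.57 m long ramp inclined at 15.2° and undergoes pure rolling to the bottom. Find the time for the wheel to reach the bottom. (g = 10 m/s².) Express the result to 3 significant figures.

Here I = 0.9MR², so the shape factor k = I/(MR²) = 0.9.
Along the incline Mg sinθ − f = Ma, and torque about the center fR = Iα = kMR²(a/R) gives f = kMa.
Hence a = g sinθ/(1+k) = 10×sin15.2°/1.9 = 1.38 m/s².
With constant a from rest, t = √(2L/a) = √(2·4.57/1.38) ≈ 2.57 s.

t ≈ 2.57 s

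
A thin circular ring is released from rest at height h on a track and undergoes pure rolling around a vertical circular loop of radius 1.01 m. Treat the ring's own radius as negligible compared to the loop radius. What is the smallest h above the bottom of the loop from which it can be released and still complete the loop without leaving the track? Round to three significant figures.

h_min ≈ 3.03 m

With I = MR², the ratio k = I/(MR²) is 1.
At the top, contact is just lost when gravity alone supplies the centripetal force: Mg = Mv_top²/r, i.e. v_top² = gr.
With ω = v/R, the kinetic energy at speed v is ½(1+k)Mv² = Mv².
Energy conservation from release (height h) to the top (height 2r): Mgh = Mg(2r) + M·gr.
Thus h_min = 2r + (1+k)r/2 = r(2 + 2/2) = 1.01 × 3 ≈ 3.03 m.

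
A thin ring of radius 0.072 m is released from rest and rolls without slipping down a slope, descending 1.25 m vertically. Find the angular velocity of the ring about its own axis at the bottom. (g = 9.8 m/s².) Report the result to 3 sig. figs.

ω ≈ 48.6 rad/s

The moment of inertia is MR², giving k ≡ I/(MR²) = 1.
The rolling condition ω = v/R makes the rotational term ½I(v/R)² = ½kMv², so KE_total = ½(1+k)Mv² = Mv².
Energy conservation Mgh = ½(1+k)Mv² gives v = √(2gh/(1+k)) = √(2 × 9.8 × 1.25 / 2) = 3.5 m/s.
The angular speed follows from ω = v/R = 3.5/0.072 ≈ 48.6 rad/s.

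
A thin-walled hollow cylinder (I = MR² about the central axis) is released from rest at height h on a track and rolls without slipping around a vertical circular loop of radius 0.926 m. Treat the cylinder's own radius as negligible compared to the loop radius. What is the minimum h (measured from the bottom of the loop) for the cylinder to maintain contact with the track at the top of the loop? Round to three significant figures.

h_min ≈ 2.78 m

For this body I = MR², i.e. k = I/(MR²) = 1.
At the top of the loop, the minimum-contact condition is Mg = Mv_top²/r, so v_top² = gr.
With ω = v/R, the kinetic energy at speed v is ½(1+k)Mv² = Mv².
Energy conservation from release (height h) to the top (height 2r): Mgh = Mg(2r) + M·gr.
Thus h_min = 2r + (1+k)r/2 = r(2 + 2/2) = 0.926 × 3 ≈ 2.78 m.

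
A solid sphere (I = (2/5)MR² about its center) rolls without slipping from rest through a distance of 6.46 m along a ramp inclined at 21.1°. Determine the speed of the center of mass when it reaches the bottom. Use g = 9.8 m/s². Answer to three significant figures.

v ≈ 5.71 m/s

Here I = (2/5)MR², so the shape factor k = I/(MR²) = 0.4.
Since it rolls without slipping, ω = v/R and KE = ½Mv² + ½Iω² = ½(1+k)Mv² = (7/10)Mv².
The vertical drop is h = L sinθ = 6.46 × sin21.1° = 2.326 m.
Setting Mgh = (7/10)Mv² gives v = √(2gh/(1+k)) = √(2·9.8·2.326/1.4) ≈ 5.71 m/s.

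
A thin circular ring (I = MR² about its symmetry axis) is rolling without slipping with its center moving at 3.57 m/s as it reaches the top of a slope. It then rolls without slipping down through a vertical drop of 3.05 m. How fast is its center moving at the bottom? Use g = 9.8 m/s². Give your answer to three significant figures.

With I = MR², the ratio k = I/(MR²) is 1.
The rolling condition ω = v/R makes the rotational term ½I(v/R)² = ½kMv², so KE_total = ½(1+k)Mv² = Mv².
Conserving energy between top and bottom: Mv² = Mv₀² + Mgh, hence v² = v₀² + 2gh/(1+k).
v = √(3.57² + 2×9.8×3.05/2) = √42.63 ≈ 6.53 m/s.

v ≈ 6.53 m/s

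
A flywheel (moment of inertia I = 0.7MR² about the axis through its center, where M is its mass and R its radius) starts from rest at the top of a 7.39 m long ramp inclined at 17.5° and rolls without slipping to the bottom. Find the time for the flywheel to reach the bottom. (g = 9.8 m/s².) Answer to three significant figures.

t ≈ 2.92 s

The moment of inertia is 0.7MR², giving k ≡ I/(MR²) = 0.7.
Along the incline Mg sinθ − f = Ma, and torque about the center fR = Iα = kMR²(a/R) gives f = kMa.
Hence a = g sinθ/(1+k) = 9.8×sin17.5°/1.7 = 1.733 m/s².
Starting from rest, L = ½at², so t = √(2L/a) = √(2×7.39/1.733) ≈ 2.92 s.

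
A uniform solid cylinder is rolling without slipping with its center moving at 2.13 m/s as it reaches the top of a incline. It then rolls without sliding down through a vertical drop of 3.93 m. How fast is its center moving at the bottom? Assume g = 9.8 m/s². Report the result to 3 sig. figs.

The moment of inertia is (1/2)MR², giving k ≡ I/(MR²) = 0.5.
Pure rolling means v = ωR; then KE = ½Mv² + ½I(v/R)² = ½(1+k)Mv² = (3/4)Mv².
Energy conservation: (3/4)Mv₀² + Mgh = (3/4)Mv², so v² = v₀² + 2gh/(1+k).
v = √(2.13² + 2×9.8×3.93/1.5) = √55.89 ≈ 7.48 m/s.

v ≈ 7.48 m/s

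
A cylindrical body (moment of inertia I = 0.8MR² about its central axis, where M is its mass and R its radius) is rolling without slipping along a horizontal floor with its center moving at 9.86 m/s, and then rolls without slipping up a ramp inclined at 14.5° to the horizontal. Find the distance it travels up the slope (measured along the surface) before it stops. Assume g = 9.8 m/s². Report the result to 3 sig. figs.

d ≈ 35.7 m

The moment of inertia is 0.8MR², giving k ≡ I/(MR²) = 0.8.
Pure rolling means v = ωR; then KE = ½Mv² + ½I(v/R)² = ½(1+k)Mv² = (9/10)Mv².
Setting this equal to Mgh gives the vertical rise h = (1+k)v₀²/(2g) = 1.8×9.86²/(2×9.8) = 8.928 m.
Along the incline, d = h/sinθ = 8.928/sin14.5° ≈ 35.7 m.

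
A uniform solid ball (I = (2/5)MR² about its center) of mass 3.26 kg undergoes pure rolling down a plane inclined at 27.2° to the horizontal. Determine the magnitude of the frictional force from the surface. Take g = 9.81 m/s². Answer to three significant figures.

f ≈ 4.18 N

For this body I = (2/5)MR², i.e. k = I/(MR²) = 0.4.
Translational: Mg sinθ − f = Ma. Rotational about the CM: fR = Iα = kMRa, so f = kMa.
Combining, a = g sinθ/(1+k) and f = kMa = kMg sinθ/(1+k).
f = 0.4 × 3.26 × 9.81 × sin27.2° / 1.4 ≈ 4.18 N.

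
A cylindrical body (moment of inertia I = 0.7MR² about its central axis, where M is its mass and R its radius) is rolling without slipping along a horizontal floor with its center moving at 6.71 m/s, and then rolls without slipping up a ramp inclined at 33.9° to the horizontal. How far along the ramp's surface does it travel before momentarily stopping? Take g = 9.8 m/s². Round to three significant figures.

d ≈ 7.00 m

Here I = 0.7MR², so the shape factor k = I/(MR²) = 0.7.
Since it rolls without slipping, ω = v/R and KE = ½Mv² + ½Iω² = ½(1+k)Mv² = (17/20)Mv².
Setting this equal to Mgh gives the vertical rise h = (1+k)v₀²/(2g) = 1.7×6.71²/(2×9.8) = 3.905 m.
Along the incline, d = h/sinθ = 3.905/sin33.9° ≈ 7.00 m.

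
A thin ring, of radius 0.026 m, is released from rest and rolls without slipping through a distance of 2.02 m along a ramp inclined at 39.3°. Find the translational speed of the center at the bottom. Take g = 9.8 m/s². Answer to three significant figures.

For this body I = MR², i.e. k = I/(MR²) = 1.
Rolling without slipping gives ω = v/R, so the total kinetic energy is ½Mv² + ½Iω² = ½(1+k)Mv² = Mv².
The vertical drop is h = L sinθ = 2.02 × sin39.3° = 1.279 m.
Energy conservation: Mgh = Mv², so v = √(2gh/(1+k)) = √(2 × 9.8 × 1.279 / 2) ≈ 3.54 m/s.

v ≈ 3.54 m/s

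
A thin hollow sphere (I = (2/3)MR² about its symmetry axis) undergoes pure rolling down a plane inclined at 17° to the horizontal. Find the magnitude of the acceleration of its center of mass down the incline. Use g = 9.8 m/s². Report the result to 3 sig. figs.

a ≈ 1.72 m/s²

For this body I = (2/3)MR², i.e. k = I/(MR²) = 2/3.
Along the incline Mg sinθ − f = Ma, and torque about the center fR = Iα = kMR²(a/R) gives f = kMa.
Eliminating f: Mg sinθ = (1+k)Ma, so a = g sinθ/(1+k) = 9.8 × sin17° / 1.667 ≈ 1.72 m/s².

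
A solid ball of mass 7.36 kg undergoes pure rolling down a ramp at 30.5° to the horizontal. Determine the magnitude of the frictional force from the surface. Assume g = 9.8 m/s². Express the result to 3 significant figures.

f ≈ 10.5 N

With I = (2/5)MR², the ratio k = I/(MR²) is 0.4.
Newton's second law down the slope: Mg sinθ − f = Ma. The torque equation fR = Iα (with α = a/R) gives f = kMa.
Combining, a = g sinθ/(1+k) and f = kMa = kMg sinθ/(1+k).
f = 0.4 × 7.36 × 9.8 × sin30.5° / 1.4 ≈ 10.5 N.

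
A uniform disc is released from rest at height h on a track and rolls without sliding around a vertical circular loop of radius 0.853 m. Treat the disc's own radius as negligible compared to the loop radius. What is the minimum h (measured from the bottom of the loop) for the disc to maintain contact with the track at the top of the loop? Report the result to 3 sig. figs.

h_min ≈ 2.35 m

For this body I = (1/2)MR², i.e. k = I/(MR²) = 0.5.
At the top, contact is just lost when gravity alone supplies the centripetal force: Mg = Mv_top²/r, i.e. v_top² = gr.
With ω = v/R, the kinetic energy at speed v is ½(1+k)Mv² = (3/4)Mv².
Energy conservation from release (height h) to the top (height 2r): Mgh = Mg(2r) + (3/4)M·gr.
Thus h_min = 2r + (1+k)r/2 = r(2 + 1.5/2) = 0.853 × 2.75 ≈ 2.35 m.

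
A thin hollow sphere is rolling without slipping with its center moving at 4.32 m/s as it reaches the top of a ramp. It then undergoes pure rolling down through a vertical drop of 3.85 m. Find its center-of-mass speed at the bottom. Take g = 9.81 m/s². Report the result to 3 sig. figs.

Here I = (2/3)MR², so the shape factor k = I/(MR²) = 2/3.
Rolling without slipping gives ω = v/R, so the total kinetic energy is ½Mv² + ½Iω² = ½(1+k)Mv² = (5/6)Mv².
Energy conservation: (5/6)Mv₀² + Mgh = (5/6)Mv², so v² = v₀² + 2gh/(1+k).
v = √(4.32² + 2×9.81×3.85/1.667) = √63.98 ≈ 8.00 m/s.

v ≈ 8.00 m/s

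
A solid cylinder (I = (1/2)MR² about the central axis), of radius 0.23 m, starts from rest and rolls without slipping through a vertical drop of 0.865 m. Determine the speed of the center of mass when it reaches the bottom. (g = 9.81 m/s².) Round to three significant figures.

v ≈ 3.36 m/s

For this body I = (1/2)MR², i.e. k = I/(MR²) = 0.5.
Pure rolling means v = ωR; then KE = ½Mv² + ½I(v/R)² = ½(1+k)Mv² = (3/4)Mv².
Setting Mgh = (3/4)Mv² gives v = √(2gh/(1+k)) = √(2·9.81·0.865/1.5) ≈ 3.36 m/s.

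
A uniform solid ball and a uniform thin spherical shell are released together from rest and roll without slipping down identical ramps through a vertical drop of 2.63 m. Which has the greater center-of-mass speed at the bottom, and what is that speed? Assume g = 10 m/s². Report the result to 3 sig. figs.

For rolling without slipping, Mgh = ½(1+k)Mv² where k = I/(MR²), so v = √(2gh/(1+k)).
Uniform solid ball: k = 0.4, giving v = √(2×10×2.63/1.4) = 6.13 m/s.
Uniform thin spherical shell: k = 2/3, giving v = √(2×10×2.63/1.667) = 5.618 m/s.
The smaller k wins: the uniform solid ball, at ≈ 6.13 m/s.

the uniform solid ball, at v ≈ 6.13 m/s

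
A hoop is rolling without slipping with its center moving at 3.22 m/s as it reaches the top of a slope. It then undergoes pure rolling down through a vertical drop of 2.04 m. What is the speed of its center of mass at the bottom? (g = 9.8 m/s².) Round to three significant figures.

v ≈ 5.51 m/s

The moment of inertia is MR², giving k ≡ I/(MR²) = 1.
Pure rolling means v = ωR; then KE = ½Mv² + ½I(v/R)² = ½(1+k)Mv² = Mv².
Energy conservation: Mv₀² + Mgh = Mv², so v² = v₀² + 2gh/(1+k).
v = √(3.22² + 2×9.8×2.04/2) = √30.36 ≈ 5.51 m/s.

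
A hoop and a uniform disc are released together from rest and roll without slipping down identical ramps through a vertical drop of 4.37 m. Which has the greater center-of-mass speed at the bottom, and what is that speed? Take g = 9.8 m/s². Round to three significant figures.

the uniform disc, at v ≈ 7.56 m/s

For rolling without slipping, Mgh = ½(1+k)Mv² where k = I/(MR²), so v = √(2gh/(1+k)).
Hoop: k = 1, giving v = √(2×9.8×4.37/2) = 6.544 m/s.
Uniform disc: k = 0.5, giving v = √(2×9.8×4.37/1.5) = 7.557 m/s.
The smaller k wins: the uniform disc, at ≈ 7.56 m/s.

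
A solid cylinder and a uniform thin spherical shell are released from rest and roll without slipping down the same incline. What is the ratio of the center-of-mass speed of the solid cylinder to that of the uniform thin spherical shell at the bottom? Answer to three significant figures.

Each satisfies Mgh = ½(1+k)Mv² with k = I/(MR²), so v ∝ 1/√(1+k).
For the solid cylinder k = 0.5; for the uniform thin spherical shell k = 2/3.
v₁/v₂ = √((1+k₂)/(1+k₁)) = √(1.667/1.5) ≈ 1.05.

v_ratio ≈ 1.05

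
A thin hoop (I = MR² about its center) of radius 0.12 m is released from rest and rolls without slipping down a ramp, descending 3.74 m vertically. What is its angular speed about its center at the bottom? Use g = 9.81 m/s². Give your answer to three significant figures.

ω ≈ 50.5 rad/s

With I = MR², the ratio k = I/(MR²) is 1.
Pure rolling means v = ωR; then KE = ½Mv² + ½I(v/R)² = ½(1+k)Mv² = Mv².
Energy conservation Mgh = ½(1+k)Mv² gives v = √(2gh/(1+k)) = √(2 × 9.81 × 3.74 / 2) = 6.057 m/s.
Then ω = v/R = 6.057 / 0.12 ≈ 50.5 rad/s.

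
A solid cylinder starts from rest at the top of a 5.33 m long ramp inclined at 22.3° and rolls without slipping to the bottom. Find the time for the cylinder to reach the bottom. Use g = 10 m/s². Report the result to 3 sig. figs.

t ≈ 2.05 s

With I = (1/2)MR², the ratio k = I/(MR²) is 0.5.
Newton's second law down the slope: Mg sinθ − f = Ma. The torque equation fR = Iα (with α = a/R) gives f = kMa.
Hence a = g sinθ/(1+k) = 10×sin22.3°/1.5 = 2.53 m/s².
Starting from rest, L = ½at², so t = √(2L/a) = √(2×5.33/2.53) ≈ 2.05 s.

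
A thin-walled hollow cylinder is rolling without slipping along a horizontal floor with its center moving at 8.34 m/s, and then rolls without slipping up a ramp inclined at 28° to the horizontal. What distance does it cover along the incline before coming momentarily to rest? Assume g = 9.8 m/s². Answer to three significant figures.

For this body I = MR², i.e. k = I/(MR²) = 1.
Since it rolls without slipping, ω = v/R and KE = ½Mv² + ½Iω² = ½(1+k)Mv² = Mv².
Setting this equal to Mgh gives the vertical rise h = (1+k)v₀²/(2g) = 2×8.34²/(2×9.8) = 7.098 m.
Along the incline, d = h/sinθ = 7.098/sin28° ≈ 15.1 m.

d ≈ 15.1 m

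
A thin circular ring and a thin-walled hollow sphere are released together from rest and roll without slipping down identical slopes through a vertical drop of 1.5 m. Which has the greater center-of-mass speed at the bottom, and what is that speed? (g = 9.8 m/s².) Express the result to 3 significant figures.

For rolling without slipping, Mgh = ½(1+k)Mv² where k = I/(MR²), so v = √(2gh/(1+k)).
Thin circular ring: k = 1, giving v = √(2×9.8×1.5/2) = 3.834 m/s.
Thin-walled hollow sphere: k = 2/3, giving v = √(2×9.8×1.5/1.667) = 4.2 m/s.
The smaller k wins: the thin-walled hollow sphere, at ≈ 4.20 m/s.

the thin-walled hollow sphere, at v ≈ 4.20 m/s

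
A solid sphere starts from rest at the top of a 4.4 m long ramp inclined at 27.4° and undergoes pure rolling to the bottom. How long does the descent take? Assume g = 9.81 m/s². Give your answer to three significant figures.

t ≈ 1.65 s

For this body I = (2/5)MR², i.e. k = I/(MR²) = 0.4.
Translational: Mg sinθ − f = Ma. Rotational about the CM: fR = Iα = kMRa, so f = kMa.
Hence a = g sinθ/(1+k) = 9.81×sin27.4°/1.4 = 3.225 m/s².
Starting from rest, L = ½at², so t = √(2L/a) = √(2×4.4/3.225) ≈ 1.65 s.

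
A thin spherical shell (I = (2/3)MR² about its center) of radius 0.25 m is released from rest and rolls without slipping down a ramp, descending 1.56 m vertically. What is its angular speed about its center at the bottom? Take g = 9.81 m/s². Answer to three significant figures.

ω ≈ 17.1 rad/s

With I = (2/3)MR², the ratio k = I/(MR²) is 2/3.
Since it rolls without slipping, ω = v/R and KE = ½Mv² + ½Iω² = ½(1+k)Mv² = (5/6)Mv².
Energy conservation Mgh = ½(1+k)Mv² gives v = √(2gh/(1+k)) = √(2 × 9.81 × 1.56 / 1.667) = 4.285 m/s.
Then ω = v/R = 4.285 / 0.25 ≈ 17.1 rad/s.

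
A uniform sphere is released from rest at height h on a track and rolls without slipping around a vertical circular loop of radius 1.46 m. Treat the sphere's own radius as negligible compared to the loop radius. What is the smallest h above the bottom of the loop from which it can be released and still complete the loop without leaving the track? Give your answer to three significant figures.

h_min ≈ 3.94 m

Here I = (2/5)MR², so the shape factor k = I/(MR²) = 0.4.
At the top, contact is just lost when gravity alone supplies the centripetal force: Mg = Mv_top²/r, i.e. v_top² = gr.
With ω = v/R, the kinetic energy at speed v is ½(1+k)Mv² = (7/10)Mv².
Energy conservation from release (height h) to the top (height 2r): Mgh = Mg(2r) + (7/10)M·gr.
Thus h_min = 2r + (1+k)r/2 = r(2 + 1.4/2) = 1.46 × 2.7 ≈ 3.94 m.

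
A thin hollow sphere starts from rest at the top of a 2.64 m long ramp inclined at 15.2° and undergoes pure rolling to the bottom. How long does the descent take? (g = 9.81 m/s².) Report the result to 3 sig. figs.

Here I = (2/3)MR², so the shape factor k = I/(MR²) = 2/3.
Translational: Mg sinθ − f = Ma. Rotational about the CM: fR = Iα = kMRa, so f = kMa.
Hence a = g sinθ/(1+k) = 9.81×sin15.2°/1.667 = 1.543 m/s².
With constant a from rest, t = √(2L/a) = √(2·2.64/1.543) ≈ 1.85 s.

t ≈ 1.85 s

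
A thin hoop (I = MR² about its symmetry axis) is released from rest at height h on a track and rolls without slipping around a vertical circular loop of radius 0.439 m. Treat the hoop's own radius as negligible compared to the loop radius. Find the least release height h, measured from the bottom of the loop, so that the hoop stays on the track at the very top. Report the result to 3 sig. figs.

With I = MR², the ratio k = I/(MR²) is 1.
At the top of the loop, the minimum-contact condition is Mg = Mv_top²/r, so v_top² = gr.
With ω = v/R, the kinetic energy at speed v is ½(1+k)Mv² = Mv².
Energy conservation from release (height h) to the top (height 2r): Mgh = Mg(2r) + M·gr.
Thus h_min = 2r + (1+k)r/2 = r(2 + 2/2) = 0.439 × 3 ≈ 1.32 m.

h_min ≈ 1.32 m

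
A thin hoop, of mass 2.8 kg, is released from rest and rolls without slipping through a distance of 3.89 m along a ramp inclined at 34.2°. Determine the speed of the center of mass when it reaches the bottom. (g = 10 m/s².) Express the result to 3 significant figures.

With I = MR², the ratio k = I/(MR²) is 1.
Since it rolls without slipping, ω = v/R and KE = ½Mv² + ½Iω² = ½(1+k)Mv² = Mv².
The vertical drop is h = L sinθ = 3.89 × sin34.2° = 2.187 m.
Energy conservation: Mgh = Mv², so v = √(2gh/(1+k)) = √(2 × 10 × 2.187 / 2) ≈ 4.68 m/s.

v ≈ 4.68 m/s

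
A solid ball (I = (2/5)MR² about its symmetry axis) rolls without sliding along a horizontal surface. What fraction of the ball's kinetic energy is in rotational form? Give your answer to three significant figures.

fraction ≈ 0.286

With I = (2/5)MR², the ratio k = I/(MR²) is 0.4.
Since ω = v/R, the translational part is ½Mv² and the rotational part is ½I(v/R)² = ½kMv²; the total is ½(1+k)Mv².
The rotational fraction is therefore k/(1+k) = 0.4/1.4 ≈ 0.286.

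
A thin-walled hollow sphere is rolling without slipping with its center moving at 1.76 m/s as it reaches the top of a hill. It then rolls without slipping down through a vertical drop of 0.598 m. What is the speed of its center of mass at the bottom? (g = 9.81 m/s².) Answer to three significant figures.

The moment of inertia is (2/3)MR², giving k ≡ I/(MR²) = 2/3.
Rolling without slipping gives ω = v/R, so the total kinetic energy is ½Mv² + ½Iω² = ½(1+k)Mv² = (5/6)Mv².
Conserving energy between top and bottom: (5/6)Mv² = (5/6)Mv₀² + Mgh, hence v² = v₀² + 2gh/(1+k).
v = √(1.76² + 2×9.81×0.598/1.667) = √10.14 ≈ 3.18 m/s.

v ≈ 3.18 m/s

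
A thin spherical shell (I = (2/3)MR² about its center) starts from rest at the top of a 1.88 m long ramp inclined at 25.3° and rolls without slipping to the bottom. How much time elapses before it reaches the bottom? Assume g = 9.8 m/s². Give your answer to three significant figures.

Here I = (2/3)MR², so the shape factor k = I/(MR²) = 2/3.
Translational: Mg sinθ − f = Ma. Rotational about the CM: fR = Iα = kMRa, so f = kMa.
Hence a = g sinθ/(1+k) = 9.8×sin25.3°/1.667 = 2.513 m/s².
With constant a from rest, t = √(2L/a) = √(2·1.88/2.513) ≈ 1.22 s.

t ≈ 1.22 s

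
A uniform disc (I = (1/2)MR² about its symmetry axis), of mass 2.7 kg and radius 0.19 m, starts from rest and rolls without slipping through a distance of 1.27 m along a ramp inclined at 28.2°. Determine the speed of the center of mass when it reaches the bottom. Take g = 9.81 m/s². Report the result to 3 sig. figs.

Here I = (1/2)MR², so the shape factor k = I/(MR²) = 0.5.
The rolling condition ω = v/R makes the rotational term ½I(v/R)² = ½kMv², so KE_total = ½(1+k)Mv² = (3/4)Mv².
The vertical drop is h = L sinθ = 1.27 × sin28.2° = 0.6001 m.
Setting Mgh = (3/4)Mv² gives v = √(2gh/(1+k)) = √(2·9.81·0.6001/1.5) ≈ 2.80 m/s.

v ≈ 2.80 m/s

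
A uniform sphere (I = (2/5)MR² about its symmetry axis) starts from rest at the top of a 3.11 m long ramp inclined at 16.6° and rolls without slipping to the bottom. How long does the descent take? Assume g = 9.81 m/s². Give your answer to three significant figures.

t ≈ 1.76 s

The moment of inertia is (2/5)MR², giving k ≡ I/(MR²) = 0.4.
Along the incline Mg sinθ − f = Ma, and torque about the center fR = Iα = kMR²(a/R) gives f = kMa.
Hence a = g sinθ/(1+k) = 9.81×sin16.6°/1.4 = 2.002 m/s².
Starting from rest, L = ½at², so t = √(2L/a) = √(2×3.11/2.002) ≈ 1.76 s.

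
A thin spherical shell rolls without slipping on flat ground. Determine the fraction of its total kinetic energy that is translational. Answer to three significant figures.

With I = (2/3)MR², the ratio k = I/(MR²) is 2/3.
Since ω = v/R, the translational part is ½Mv² and the rotational part is ½I(v/R)² = ½kMv²; the total is ½(1+k)Mv².
The translational fraction is therefore 1/(1+k) = 1/1.667 ≈ 0.600.

fraction ≈ 0.600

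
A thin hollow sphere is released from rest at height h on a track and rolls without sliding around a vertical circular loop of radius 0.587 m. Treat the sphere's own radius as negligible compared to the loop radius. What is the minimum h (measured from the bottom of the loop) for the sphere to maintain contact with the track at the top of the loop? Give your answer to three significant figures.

h_min ≈ 1.66 m

For this body I = (2/3)MR², i.e. k = I/(MR²) = 2/3.
At the top of the loop, the minimum-contact condition is Mg = Mv_top²/r, so v_top² = gr.
With ω = v/R, the kinetic energy at speed v is ½(1+k)Mv² = (5/6)Mv².
Energy conservation from release (height h) to the top (height 2r): Mgh = Mg(2r) + (5/6)M·gr.
Thus h_min = 2r + (1+k)r/2 = r(2 + 1.667/2) = 0.587 × 2.833 ≈ 1.66 m.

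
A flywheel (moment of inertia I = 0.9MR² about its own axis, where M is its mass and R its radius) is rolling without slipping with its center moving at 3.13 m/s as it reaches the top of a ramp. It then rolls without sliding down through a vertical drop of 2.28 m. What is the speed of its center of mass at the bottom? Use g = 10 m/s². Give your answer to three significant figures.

v ≈ 5.81 m/s

For this body I = 0.9MR², i.e. k = I/(MR²) = 0.9.
The rolling condition ω = v/R makes the rotational term ½I(v/R)² = ½kMv², so KE_total = ½(1+k)Mv² = (19/20)Mv².
Energy conservation: (19/20)Mv₀² + Mgh = (19/20)Mv², so v² = v₀² + 2gh/(1+k).
v = √(3.13² + 2×10×2.28/1.9) = √33.8 ≈ 5.81 m/s.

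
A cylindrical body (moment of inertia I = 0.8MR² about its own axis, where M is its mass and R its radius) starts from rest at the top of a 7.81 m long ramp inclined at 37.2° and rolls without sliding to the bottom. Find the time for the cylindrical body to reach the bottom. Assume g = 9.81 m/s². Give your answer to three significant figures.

The moment of inertia is 0.8MR², giving k ≡ I/(MR²) = 0.8.
Along the incline Mg sinθ − f = Ma, and torque about the center fR = Iα = kMR²(a/R) gives f = kMa.
Hence a = g sinθ/(1+k) = 9.81×sin37.2°/1.8 = 3.295 m/s².
Starting from rest, L = ½at², so t = √(2L/a) = √(2×7.81/3.295) ≈ 2.18 s.

t ≈ 2.18 s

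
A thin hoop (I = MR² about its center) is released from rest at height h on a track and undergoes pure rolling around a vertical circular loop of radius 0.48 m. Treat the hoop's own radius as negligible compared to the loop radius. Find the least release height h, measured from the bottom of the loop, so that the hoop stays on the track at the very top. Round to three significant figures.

The moment of inertia is MR², giving k ≡ I/(MR²) = 1.
At the top of the loop, the minimum-contact condition is Mg = Mv_top²/r, so v_top² = gr.
With ω = v/R, the kinetic energy at speed v is ½(1+k)Mv² = Mv².
Energy conservation from release (height h) to the top (height 2r): Mgh = Mg(2r) + M·gr.
Thus h_min = 2r + (1+k)r/2 = r(2 + 2/2) = 0.48 × 3 ≈ 1.44 m.

h_min ≈ 1.44 m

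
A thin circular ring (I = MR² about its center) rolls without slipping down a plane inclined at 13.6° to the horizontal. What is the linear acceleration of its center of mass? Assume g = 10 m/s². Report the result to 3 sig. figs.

a ≈ 1.18 m/s²

Here I = MR², so the shape factor k = I/(MR²) = 1.
Newton's second law down the slope: Mg sinθ − f = Ma. The torque equation fR = Iα (with α = a/R) gives f = kMa.
Eliminating f: Mg sinθ = (1+k)Ma, so a = g sinθ/(1+k) = 10 × sin13.6° / 2 ≈ 1.18 m/s².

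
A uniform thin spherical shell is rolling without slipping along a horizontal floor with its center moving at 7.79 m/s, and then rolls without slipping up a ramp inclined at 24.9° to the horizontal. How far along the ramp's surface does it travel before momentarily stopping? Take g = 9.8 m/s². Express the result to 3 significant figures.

With I = (2/3)MR², the ratio k = I/(MR²) is 2/3.
Since it rolls without slipping, ω = v/R and KE = ½Mv² + ½Iω² = ½(1+k)Mv² = (5/6)Mv².
Setting this equal to Mgh gives the vertical rise h = (1+k)v₀²/(2g) = 1.667×7.79²/(2×9.8) = 5.16 m.
The distance along the slope is d = h/sinθ = 5.16/sin24.9° ≈ 12.3 m.

d ≈ 12.3 m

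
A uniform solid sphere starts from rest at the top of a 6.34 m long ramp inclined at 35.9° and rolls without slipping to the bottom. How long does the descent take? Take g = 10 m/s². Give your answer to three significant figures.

Here I = (2/5)MR², so the shape factor k = I/(MR²) = 0.4.
Translational: Mg sinθ − f = Ma. Rotational about the CM: fR = Iα = kMRa, so f = kMa.
Hence a = g sinθ/(1+k) = 10×sin35.9°/1.4 = 4.188 m/s².
With constant a from rest, t = √(2L/a) = √(2·6.34/4.188) ≈ 1.74 s.

t ≈ 1.74 s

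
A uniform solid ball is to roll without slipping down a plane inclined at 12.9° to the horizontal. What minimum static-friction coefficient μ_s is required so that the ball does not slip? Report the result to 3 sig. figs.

μ_min ≈ 0.0654

With I = (2/5)MR², the ratio k = I/(MR²) is 0.4.
Newton's second law down the slope: Mg sinθ − f = Ma. The torque equation fR = Iα (with α = a/R) gives f = kMa.
These give a = g sinθ/(1+k) and the required friction f = kMg sinθ/(1+k).
The normal force is N = Mg cosθ, so μ_min = f/N = k tanθ/(1+k).
μ_min = 0.4 × tan12.9° / 1.4 ≈ 0.0654.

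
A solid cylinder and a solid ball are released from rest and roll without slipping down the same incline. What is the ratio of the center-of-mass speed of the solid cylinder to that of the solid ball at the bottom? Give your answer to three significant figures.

Each satisfies Mgh = ½(1+k)Mv² with k = I/(MR²), so v ∝ 1/√(1+k).
For the solid cylinder k = 0.5; for the solid ball k = 0.4.
v₁/v₂ = √((1+k₂)/(1+k₁)) = √(1.4/1.5) ≈ 0.966.

v_ratio ≈ 0.966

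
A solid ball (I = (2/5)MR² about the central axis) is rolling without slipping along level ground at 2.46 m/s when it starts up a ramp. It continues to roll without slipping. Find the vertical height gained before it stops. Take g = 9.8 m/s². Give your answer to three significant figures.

h ≈ 0.432 m

The moment of inertia is (2/5)MR², giving k ≡ I/(MR²) = 0.4.
Since it rolls without slipping, ω = v/R and KE = ½Mv² + ½Iω² = ½(1+k)Mv² = (7/10)Mv².
At the top the kinetic energy is zero, so (7/10)Mv₀² = Mgh.
Thus h = (1+k)v₀²/(2g) = 1.4 × 2.46² / (2 × 9.8) ≈ 0.432 m.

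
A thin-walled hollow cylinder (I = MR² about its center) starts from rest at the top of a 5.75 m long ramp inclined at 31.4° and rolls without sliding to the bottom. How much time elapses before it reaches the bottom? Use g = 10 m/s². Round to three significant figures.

Here I = MR², so the shape factor k = I/(MR²) = 1.
Along the incline Mg sinθ − f = Ma, and torque about the center fR = Iα = kMR²(a/R) gives f = kMa.
Hence a = g sinθ/(1+k) = 10×sin31.4°/2 = 2.605 m/s².
With constant a from rest, t = √(2L/a) = √(2·5.75/2.605) ≈ 2.10 s.

t ≈ 2.10 s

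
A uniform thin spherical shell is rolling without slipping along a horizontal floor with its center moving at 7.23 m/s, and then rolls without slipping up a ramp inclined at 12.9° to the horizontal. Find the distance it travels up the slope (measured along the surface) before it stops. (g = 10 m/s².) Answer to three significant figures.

d ≈ 19.5 m

With I = (2/3)MR², the ratio k = I/(MR²) is 2/3.
Pure rolling means v = ωR; then KE = ½Mv² + ½I(v/R)² = ½(1+k)Mv² = (5/6)Mv².
Setting this equal to Mgh gives the vertical rise h = (1+k)v₀²/(2g) = 1.667×7.23²/(2×10) = 4.356 m.
The distance along the slope is d = h/sinθ = 4.356/sin12.9° ≈ 19.5 m.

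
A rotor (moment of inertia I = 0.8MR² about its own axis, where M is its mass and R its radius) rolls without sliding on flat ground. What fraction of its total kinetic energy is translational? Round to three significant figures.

Here I = 0.8MR², so the shape factor k = I/(MR²) = 0.8.
With ω = v/R, KE_trans = ½Mv² and KE_rot = ½Iω² = ½kMv², so KE_total = ½(1+k)Mv².
The translational fraction is therefore 1/(1+k) = 1/1.8 ≈ 0.556.

fraction ≈ 0.556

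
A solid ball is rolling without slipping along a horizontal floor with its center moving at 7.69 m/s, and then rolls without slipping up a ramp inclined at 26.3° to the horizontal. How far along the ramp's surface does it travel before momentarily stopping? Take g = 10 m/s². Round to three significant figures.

d ≈ 9.34 m

Here I = (2/5)MR², so the shape factor k = I/(MR²) = 0.4.
Since it rolls without slipping, ω = v/R and KE = ½Mv² + ½Iω² = ½(1+k)Mv² = (7/10)Mv².
Setting this equal to Mgh gives the vertical rise h = (1+k)v₀²/(2g) = 1.4×7.69²/(2×10) = 4.14 m.
The distance along the slope is d = h/sinθ = 4.14/sin26.3° ≈ 9.34 m.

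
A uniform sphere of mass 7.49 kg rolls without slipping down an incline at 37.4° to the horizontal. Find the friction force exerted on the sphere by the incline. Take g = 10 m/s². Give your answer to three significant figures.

The moment of inertia is (2/5)MR², giving k ≡ I/(MR²) = 0.4.
Translational: Mg sinθ − f = Ma. Rotational about the CM: fR = Iα = kMRa, so f = kMa.
Combining, a = g sinθ/(1+k) and f = kMa = kMg sinθ/(1+k).
f = 0.4 × 7.49 × 10 × sin37.4° / 1.4 ≈ 13.0 N.

f ≈ 13.0 N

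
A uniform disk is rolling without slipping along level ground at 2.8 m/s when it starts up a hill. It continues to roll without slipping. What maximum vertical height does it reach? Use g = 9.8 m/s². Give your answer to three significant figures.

With I = (1/2)MR², the ratio k = I/(MR²) is 0.5.
The rolling condition ω = v/R makes the rotational term ½I(v/R)² = ½kMv², so KE_total = ½(1+k)Mv² = (3/4)Mv².
At the top the kinetic energy is zero, so (3/4)Mv₀² = Mgh.
Thus h = (1+k)v₀²/(2g) = 1.5 × 2.8² / (2 × 9.8) ≈ 0.600 m.

h ≈ 0.600 m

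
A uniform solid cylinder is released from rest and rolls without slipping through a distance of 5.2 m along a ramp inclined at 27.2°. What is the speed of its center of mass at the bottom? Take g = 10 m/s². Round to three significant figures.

v ≈ 5.63 m/s

Here I = (1/2)MR², so the shape factor k = I/(MR²) = 0.5.
Pure rolling means v = ωR; then KE = ½Mv² + ½I(v/R)² = ½(1+k)Mv² = (3/4)Mv².
The vertical drop is h = L sinθ = 5.2 × sin27.2° = 2.377 m.
Setting Mgh = (3/4)Mv² gives v = √(2gh/(1+k)) = √(2·10·2.377/1.5) ≈ 5.63 m/s.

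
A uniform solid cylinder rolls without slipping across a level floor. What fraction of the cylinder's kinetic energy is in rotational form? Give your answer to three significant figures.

For this body I = (1/2)MR², i.e. k = I/(MR²) = 0.5.
With ω = v/R, KE_trans = ½Mv² and KE_rot = ½Iω² = ½kMv², so KE_total = ½(1+k)Mv².
The rotational fraction is therefore k/(1+k) = 0.5/1.5 ≈ 0.333.

fraction ≈ 0.333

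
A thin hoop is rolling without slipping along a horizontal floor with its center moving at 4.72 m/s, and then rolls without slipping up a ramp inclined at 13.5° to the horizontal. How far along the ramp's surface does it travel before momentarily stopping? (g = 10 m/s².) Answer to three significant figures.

d ≈ 9.54 m

For this body I = MR², i.e. k = I/(MR²) = 1.
The rolling condition ω = v/R makes the rotational term ½I(v/R)² = ½kMv², so KE_total = ½(1+k)Mv² = Mv².
Setting this equal to Mgh gives the vertical rise h = (1+k)v₀²/(2g) = 2×4.72²/(2×10) = 2.228 m.
The distance along the slope is d = h/sinθ = 2.228/sin13.5° ≈ 9.54 m.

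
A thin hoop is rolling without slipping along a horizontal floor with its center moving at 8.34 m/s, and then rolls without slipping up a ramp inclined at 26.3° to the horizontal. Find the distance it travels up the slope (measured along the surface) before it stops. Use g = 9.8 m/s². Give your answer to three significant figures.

For this body I = MR², i.e. k = I/(MR²) = 1.
Rolling without slipping gives ω = v/R, so the total kinetic energy is ½Mv² + ½Iω² = ½(1+k)Mv² = Mv².
Setting this equal to Mgh gives the vertical rise h = (1+k)v₀²/(2g) = 2×8.34²/(2×9.8) = 7.098 m.
The distance along the slope is d = h/sinθ = 7.098/sin26.3° ≈ 16.0 m.

d ≈ 16.0 m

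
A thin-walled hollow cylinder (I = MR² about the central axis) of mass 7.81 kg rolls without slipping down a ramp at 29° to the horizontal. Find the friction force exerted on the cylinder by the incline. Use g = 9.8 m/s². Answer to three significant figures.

f ≈ 18.6 N

For this body I = MR², i.e. k = I/(MR²) = 1.
Newton's second law down the slope: Mg sinθ − f = Ma. The torque equation fR = Iα (with α = a/R) gives f = kMa.
Combining, a = g sinθ/(1+k) and f = kMa = kMg sinθ/(1+k).
f = 1 × 7.81 × 9.8 × sin29° / 2 ≈ 18.6 N.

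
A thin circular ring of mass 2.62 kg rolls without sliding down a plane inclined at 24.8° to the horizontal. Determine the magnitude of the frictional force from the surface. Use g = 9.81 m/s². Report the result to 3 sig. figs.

f ≈ 5.39 N

With I = MR², the ratio k = I/(MR²) is 1.
Newton's second law down the slope: Mg sinθ − f = Ma. The torque equation fR = Iα (with α = a/R) gives f = kMa.
Combining, a = g sinθ/(1+k) and f = kMa = kMg sinθ/(1+k).
f = 1 × 2.62 × 9.81 × sin24.8° / 2 ≈ 5.39 N.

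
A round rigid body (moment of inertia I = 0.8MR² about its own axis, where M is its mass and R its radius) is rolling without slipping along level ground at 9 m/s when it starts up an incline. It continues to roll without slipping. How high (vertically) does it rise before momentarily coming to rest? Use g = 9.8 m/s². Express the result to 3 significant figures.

h ≈ 7.44 m

For this body I = 0.8MR², i.e. k = I/(MR²) = 0.8.
Since it rolls without slipping, ω = v/R and KE = ½Mv² + ½Iω² = ½(1+k)Mv² = (9/10)Mv².
At the top the kinetic energy is zero, so (9/10)Mv₀² = Mgh.
Thus h = (1+k)v₀²/(2g) = 1.8 × 9² / (2 × 9.8) ≈ 7.44 m.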